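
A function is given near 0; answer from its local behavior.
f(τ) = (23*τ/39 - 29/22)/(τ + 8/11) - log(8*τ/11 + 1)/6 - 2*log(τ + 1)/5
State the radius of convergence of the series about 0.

The radius of convergence is 8/11.

Denominator factor (τ + 8/11): pole of order 1 at -8/11, modulus 8/11.
Branch term (-2/5)*log(1 - τ/(-1)): its argument vanishes at τ = -1, a logarithmic branch point, modulus 1.
Branch term (-1/6)*log(1 - τ/(-11/8)): its argument vanishes at τ = -11/8, a logarithmic branch point, modulus 11/8.
The radius of convergence is the smallest modulus among the singular points: 8/11.


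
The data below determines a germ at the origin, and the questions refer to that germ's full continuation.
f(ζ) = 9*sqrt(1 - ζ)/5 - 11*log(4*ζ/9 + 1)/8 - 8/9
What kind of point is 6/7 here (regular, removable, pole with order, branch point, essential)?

The point is a regular point.

There is no denominator, hence no pole anywhere.
Branch term sqrt(1 - ζ/(1)): argument at 6/7 is 1/7, nonzero, so 6/7 is not its branch point (a point on a principal cut is still regular for the continued germ).
Branch term log(1 - ζ/(-9/4)): argument at 6/7 is 29/21, nonzero, so 6/7 is not its branch point (a point on a principal cut is still regular for the continued germ).
So the germ continues analytically to 6/7.


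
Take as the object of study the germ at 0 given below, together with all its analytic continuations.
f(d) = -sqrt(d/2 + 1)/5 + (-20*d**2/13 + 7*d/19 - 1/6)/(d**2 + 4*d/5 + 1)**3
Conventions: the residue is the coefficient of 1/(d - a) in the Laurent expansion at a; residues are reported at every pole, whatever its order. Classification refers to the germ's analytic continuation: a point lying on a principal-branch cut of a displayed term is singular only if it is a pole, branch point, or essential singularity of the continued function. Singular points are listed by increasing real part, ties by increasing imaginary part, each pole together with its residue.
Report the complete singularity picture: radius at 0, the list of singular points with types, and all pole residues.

Denominator factor (d**2 + 4*d/5 + 1)^3: discriminant -84/25, complex-conjugate roots (-2/5) + ((1/5)*sqrt(21))*i and (-2/5) - ((1/5)*sqrt(21))*i; poles of order 3, moduli 1 and 1.
Branch term (-1/5)*sqrt(1 - d/(-2)): its argument vanishes at d = -2, a square-root branch point, modulus 2.
The radius of convergence is the smallest modulus among the singular points: 1.
The branch term is analytic at (-2/5) - ((1/5)*sqrt(21))*i and contributes nothing to the residue; only the rational part matters.
The factor d**2 + 4*d/5 + 1 splits as (d - a)(d - a') with a = (-2/5) - ((1/5)*sqrt(21))*i, a' = (-2/5) + ((1/5)*sqrt(21))*i. At the order-3 pole a set g(d) = (d - a)^3*(rational part) = [-20*d**2/13 + 7*d/19 - 1/6] / (d - a')^3.
Order-3 pole: residue = g''(a)/2; g''((-2/5) - ((1/5)*sqrt(21))*i) = -((655625/5228496)*sqrt(21))*i, so the residue is -((655625/10456992)*sqrt(21))*i.
The branch term is analytic at (-2/5) + ((1/5)*sqrt(21))*i and contributes nothing to the residue; only the rational part matters.
The factor d**2 + 4*d/5 + 1 splits as (d - a)(d - a') with a = (-2/5) + ((1/5)*sqrt(21))*i, a' = (-2/5) - ((1/5)*sqrt(21))*i. At the order-3 pole a set g(d) = (d - a)^3*(rational part) = [-20*d**2/13 + 7*d/19 - 1/6] / (d - a')^3.
Order-3 pole: residue = g''(a)/2; g''((-2/5) + ((1/5)*sqrt(21))*i) = ((655625/5228496)*sqrt(21))*i, so the residue is ((655625/10456992)*sqrt(21))*i.
List the singular points by increasing real part (a conjugate pair: the negative imaginary part first).

Radius of convergence at 0: 1.
At -2: an algebraic (square-root) branch point.
At (-2/5) - ((1/5)*sqrt(21))*i: a pole of order 3; residue -((655625/10456992)*sqrt(21))*i.
At (-2/5) + ((1/5)*sqrt(21))*i: a pole of order 3; residue ((655625/10456992)*sqrt(21))*i.


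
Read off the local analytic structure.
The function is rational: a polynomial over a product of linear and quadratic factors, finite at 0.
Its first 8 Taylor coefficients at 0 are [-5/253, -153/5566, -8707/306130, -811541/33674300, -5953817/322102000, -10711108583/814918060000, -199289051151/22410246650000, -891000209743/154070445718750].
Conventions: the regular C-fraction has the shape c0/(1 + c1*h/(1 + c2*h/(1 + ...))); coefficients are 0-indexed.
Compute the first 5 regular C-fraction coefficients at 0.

Taylor coefficients (read off): a_0 = -5/253, a_1 = -153/5566, a_2 = -8707/306130, a_3 = -811541/33674300, a_4 = -5953817/322102000.
c0 = a_0 = -5/253. Peel one level at a time: if S = 1 + c*h/S' with S'(0) = 1, then c is the h-coefficient of S and S' = c*h/(S - 1).
S_1 = c0/f = 1 + (-153/110)*h + (109/220)*h^2 + ...; c1 = -153/110.
S_2 = c1*h/(S_1 - 1) = 1 + (109/306)*h + (9077/46818)*h^2 + ...; c2 = 109/306.
S_3 = c2*h/(S_2 - 1) = 1 + (-9077/16677)*h + (9529/47524)*h^2 + ...; c3 = -9077/16677.
S_4 = c3*h/(S_3 - 1) = 1 + (1457937/3957572)*h + ...; c4 = 1457937/3957572.

The regular C-fraction coefficients are [-5/253, -153/110, 109/306, -9077/16677, 1457937/3957572].


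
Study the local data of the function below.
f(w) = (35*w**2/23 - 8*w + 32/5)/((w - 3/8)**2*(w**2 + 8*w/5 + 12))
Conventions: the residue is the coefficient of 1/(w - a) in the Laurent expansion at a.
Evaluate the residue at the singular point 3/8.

The residue is -225809408/382304367.

At the order-2 pole 3/8 set g(w) = (w - (3/8))^2*f(w) = (35*w**2/23 - 8*w + 32/5)/(w**2 + 8*w/5 + 12).
Order-2 pole: residue = g'(a); g'(3/8) = -225809408/382304367, so the residue is -225809408/382304367.


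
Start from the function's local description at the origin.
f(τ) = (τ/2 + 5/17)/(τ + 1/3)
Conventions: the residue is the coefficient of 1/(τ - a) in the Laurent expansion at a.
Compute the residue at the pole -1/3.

The residue is 13/102.

At the order-1 pole -1/3 set g(τ) = (τ - (-1/3))*f(τ) = τ/2 + 5/17.
Simple pole: residue = g(a) at a = -1/3, which is 13/102.


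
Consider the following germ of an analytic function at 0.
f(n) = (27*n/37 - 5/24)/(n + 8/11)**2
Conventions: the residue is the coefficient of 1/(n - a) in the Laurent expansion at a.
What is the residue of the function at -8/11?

The residue is 27/37.

At the order-2 pole -8/11 set g(n) = (n - (-8/11))^2*f(n) = 27*n/37 - 5/24.
Order-2 pole: residue = g'(a); g'(-8/11) = 27/37, so the residue is 27/37.


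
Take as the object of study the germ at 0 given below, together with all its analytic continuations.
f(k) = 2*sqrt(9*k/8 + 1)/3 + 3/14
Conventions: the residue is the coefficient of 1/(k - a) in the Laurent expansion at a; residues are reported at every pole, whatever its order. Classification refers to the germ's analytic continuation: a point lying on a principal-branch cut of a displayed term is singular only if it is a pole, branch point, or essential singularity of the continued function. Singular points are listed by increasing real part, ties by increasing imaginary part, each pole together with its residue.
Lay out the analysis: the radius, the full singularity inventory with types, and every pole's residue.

Radius of convergence at 0: 8/9.
At -8/9: an algebraic (square-root) branch point.

Branch term (2/3)*sqrt(1 - k/(-8/9)): its argument vanishes at k = -8/9, a square-root branch point, modulus 8/9.
The radius of convergence is the smallest modulus among the singular points: 8/9.


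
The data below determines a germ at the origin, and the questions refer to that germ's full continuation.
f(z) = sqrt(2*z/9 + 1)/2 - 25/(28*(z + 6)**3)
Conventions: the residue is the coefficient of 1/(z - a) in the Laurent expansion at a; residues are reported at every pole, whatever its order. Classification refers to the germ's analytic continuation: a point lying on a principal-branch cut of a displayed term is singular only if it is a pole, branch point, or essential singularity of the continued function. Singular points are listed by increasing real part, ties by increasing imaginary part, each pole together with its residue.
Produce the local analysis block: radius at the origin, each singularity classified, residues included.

Radius of convergence at 0: 9/2.
At -6: a pole of order 3; residue 0.
At -9/2: an algebraic (square-root) branch point.

Denominator factor (z + 6)^3: pole of order 3 at -6, modulus 6.
Branch term (1/2)*sqrt(1 - z/(-9/2)): its argument vanishes at z = -9/2, a square-root branch point, modulus 9/2.
The radius of convergence is the smallest modulus among the singular points: 9/2.
The branch term is analytic at -6 and contributes nothing to the residue; only the rational part matters.
At the order-3 pole -6 set g(z) = (z - (-6))^3*(rational part) = -25/28.
Order-3 pole: residue = g''(a)/2; g''(-6) = 0, so the residue is 0.
List the singular points by increasing real part (a conjugate pair: the negative imaginary part first).


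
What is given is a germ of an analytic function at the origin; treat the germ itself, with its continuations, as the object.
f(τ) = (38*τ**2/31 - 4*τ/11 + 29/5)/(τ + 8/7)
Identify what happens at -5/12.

The point is a regular point.

Denominator factors: τ + 8/7 = 61/84 at τ = -5/12 — none vanishes.
So the germ continues analytically to -5/12.


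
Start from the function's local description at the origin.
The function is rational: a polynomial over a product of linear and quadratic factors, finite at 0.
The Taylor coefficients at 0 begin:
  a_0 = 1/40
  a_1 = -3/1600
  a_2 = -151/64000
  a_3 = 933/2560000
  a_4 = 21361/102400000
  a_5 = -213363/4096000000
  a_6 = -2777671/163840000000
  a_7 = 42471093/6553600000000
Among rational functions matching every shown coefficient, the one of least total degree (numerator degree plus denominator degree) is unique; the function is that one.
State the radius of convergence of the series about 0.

No rational of total degree below 2 reproduces all 8 coefficients; solving the [0/2] Pade equations on them gives f(x) = 1/(4*(x**2 + 3*x/4 + 10)), whose expansion matches every shown term.
Denominator factor (x**2 + 3*x/4 + 10): discriminant -631/16, complex-conjugate roots (-3/8) + ((1/8)*sqrt(631))*i and (-3/8) - ((1/8)*sqrt(631))*i; poles of order 1, moduli sqrt(10) and sqrt(10).
The radius of convergence is the smallest modulus among the singular points: sqrt(10).

The radius of convergence is sqrt(10).


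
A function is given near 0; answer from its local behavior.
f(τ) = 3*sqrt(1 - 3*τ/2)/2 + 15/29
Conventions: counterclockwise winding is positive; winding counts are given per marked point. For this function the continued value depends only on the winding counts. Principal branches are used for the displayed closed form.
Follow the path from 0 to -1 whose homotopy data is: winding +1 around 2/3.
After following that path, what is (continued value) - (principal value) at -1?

The rational part is single-valued and drops out of the difference; each branch term changes only by its own monodromy.
(3/2)*sqrt(1 - τ/(2/3)): winding +1 is odd, the square root flips sign, contributing -2*(3/2)*sqrt(1 - (-1)/(2/3)) = -2*(3/2)*sqrt(5/2) = -(3/2)*sqrt(10).
Summing the contributions at τ = -1 gives -(3/2)*sqrt(10).

Continued minus principal equals -(3/2)*sqrt(10).


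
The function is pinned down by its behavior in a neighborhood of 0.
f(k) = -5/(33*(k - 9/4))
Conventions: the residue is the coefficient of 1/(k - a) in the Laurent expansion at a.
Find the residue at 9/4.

The residue is -5/33.

At the order-1 pole 9/4 set g(k) = (k - (9/4))*f(k) = -5/33.
Simple pole: residue = g(a) at a = 9/4, which is -5/33.


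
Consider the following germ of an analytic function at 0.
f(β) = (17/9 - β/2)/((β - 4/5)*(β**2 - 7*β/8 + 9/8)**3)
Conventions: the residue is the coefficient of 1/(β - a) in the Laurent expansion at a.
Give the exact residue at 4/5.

The residue is 107200000/86972373.

At the order-1 pole 4/5 set g(β) = (β - (4/5))*f(β) = (17/9 - β/2)/(β**2 - 7*β/8 + 9/8)**3.
Simple pole: residue = g(a) at a = 4/5, which is 107200000/86972373.


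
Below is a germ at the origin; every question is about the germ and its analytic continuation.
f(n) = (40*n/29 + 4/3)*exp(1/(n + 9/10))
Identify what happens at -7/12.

The point is a regular point.

There is no denominator, hence no pole anywhere.
The essential point of exp(1/(n - (-9/10))) is -9/10, not -7/12.
So the germ continues analytically to -7/12.


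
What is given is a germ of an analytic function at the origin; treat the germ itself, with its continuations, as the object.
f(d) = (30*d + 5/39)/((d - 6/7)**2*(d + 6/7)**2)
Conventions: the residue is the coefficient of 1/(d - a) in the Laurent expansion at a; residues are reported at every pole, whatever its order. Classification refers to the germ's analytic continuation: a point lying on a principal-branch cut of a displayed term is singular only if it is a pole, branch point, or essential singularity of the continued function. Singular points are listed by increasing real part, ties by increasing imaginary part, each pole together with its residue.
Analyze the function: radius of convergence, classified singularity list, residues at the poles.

Radius of convergence at 0: 6/7.
At -6/7: a pole of order 2; residue 1715/33696.
At 6/7: a pole of order 2; residue -1715/33696.

Denominator factor (d - 6/7)^2: pole of order 2 at 6/7, modulus 6/7.
Denominator factor (d + 6/7)^2: pole of order 2 at -6/7, modulus 6/7.
The radius of convergence is the smallest modulus among the singular points: 6/7.
At the order-2 pole -6/7 set g(d) = (d - (-6/7))^2*f(d) = (30*d + 5/39)/(d - 6/7)**2.
Order-2 pole: residue = g'(a); g'(-6/7) = 1715/33696, so the residue is 1715/33696.
At the order-2 pole 6/7 set g(d) = (d - (6/7))^2*f(d) = (30*d + 5/39)/(d + 6/7)**2.
Order-2 pole: residue = g'(a); g'(6/7) = -1715/33696, so the residue is -1715/33696.
List the singular points by increasing real part (a conjugate pair: the negative imaginary part first).


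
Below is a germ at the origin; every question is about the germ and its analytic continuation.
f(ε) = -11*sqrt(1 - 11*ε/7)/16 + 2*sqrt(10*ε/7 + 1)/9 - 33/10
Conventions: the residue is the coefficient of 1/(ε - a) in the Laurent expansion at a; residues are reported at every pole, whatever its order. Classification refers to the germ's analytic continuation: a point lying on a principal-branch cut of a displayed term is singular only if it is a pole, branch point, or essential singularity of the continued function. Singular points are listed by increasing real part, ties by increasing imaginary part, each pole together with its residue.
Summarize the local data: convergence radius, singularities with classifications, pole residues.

Branch term (2/9)*sqrt(1 - ε/(-7/10)): its argument vanishes at ε = -7/10, a square-root branch point, modulus 7/10.
Branch term (-11/16)*sqrt(1 - ε/(7/11)): its argument vanishes at ε = 7/11, a square-root branch point, modulus 7/11.
The radius of convergence is the smallest modulus among the singular points: 7/11.
List the singular points by increasing real part (a conjugate pair: the negative imaginary part first).

Radius of convergence at 0: 7/11.
At -7/10: an algebraic (square-root) branch point.
At 7/11: an algebraic (square-root) branch point.


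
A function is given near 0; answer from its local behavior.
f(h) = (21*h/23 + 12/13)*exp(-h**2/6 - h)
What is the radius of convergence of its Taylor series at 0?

The factor exp(-h**2/6 - h) is entire and contributes no finite singular point.
The polynomial part has no poles.
No finite singular points: the Taylor series at 0 converges everywhere.

The radius of convergence is infinite.


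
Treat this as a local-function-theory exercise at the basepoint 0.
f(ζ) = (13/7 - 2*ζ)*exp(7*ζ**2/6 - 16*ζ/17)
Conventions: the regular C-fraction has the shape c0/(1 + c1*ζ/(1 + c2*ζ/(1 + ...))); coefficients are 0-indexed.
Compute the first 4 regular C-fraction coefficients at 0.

Taylor coefficients (expand at 0): a_0 = 13/7, a_1 = -446/119, a_2 = 59131/12138, a_3 = -189715/34391.
c0 = a_0 = 13/7. Peel one level at a time: if S = 1 + c*ζ/S' with S'(0) = 1, then c is the ζ-coefficient of S and S' = c*ζ/(S - 1).
S_1 = c0/f = 1 + (446/221)*ζ + (424793/293046)*ζ^2 + ...; c1 = 446/221.
S_2 = c1*ζ/(S_1 - 1) = 1 + (-424793/591396)*ζ + (450411121/2069522064)*ζ^2 + ...; c2 = -424793/591396.
S_3 = c2*ζ/(S_2 - 1) = 1 + (188882083/623376876)*ζ + ...; c3 = 188882083/623376876.

The regular C-fraction coefficients are [13/7, 446/221, -424793/591396, 188882083/623376876].


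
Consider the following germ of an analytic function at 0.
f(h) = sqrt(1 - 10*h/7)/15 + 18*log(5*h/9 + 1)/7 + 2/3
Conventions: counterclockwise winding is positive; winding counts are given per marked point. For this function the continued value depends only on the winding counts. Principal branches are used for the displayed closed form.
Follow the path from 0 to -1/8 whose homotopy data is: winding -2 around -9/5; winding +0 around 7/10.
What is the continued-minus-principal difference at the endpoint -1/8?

The rational part is single-valued and drops out of the difference; each branch term changes only by its own monodromy.
(18/7)*log(1 - h/(-9/5)): each positive loop around -9/5 adds 2*pi*i to the log, so winding -2 contributes (18/7)*(-2)*2*pi*i = -(72/7)*pi*i.
(1/15)*sqrt(1 - h/(7/10)): winding +0 is even, the square root returns to the same sheet, contribution 0.
Summing the contributions at h = -1/8 gives -(72/7)*pi*i.

Continued minus principal equals -(72/7)*pi*i.


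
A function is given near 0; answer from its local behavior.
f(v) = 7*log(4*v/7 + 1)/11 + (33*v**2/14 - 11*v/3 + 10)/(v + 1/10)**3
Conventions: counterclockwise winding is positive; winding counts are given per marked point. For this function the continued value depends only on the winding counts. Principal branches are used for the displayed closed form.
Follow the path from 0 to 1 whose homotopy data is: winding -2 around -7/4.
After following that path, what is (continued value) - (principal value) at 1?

Continued minus principal equals -(28/11)*pi*i.

The rational part is single-valued and drops out of the difference; each branch term changes only by its own monodromy.
(7/11)*log(1 - v/(-7/4)): each positive loop around -7/4 adds 2*pi*i to the log, so winding -2 contributes (7/11)*(-2)*2*pi*i = -(28/11)*pi*i.
Summing the contributions at v = 1 gives -(28/11)*pi*i.


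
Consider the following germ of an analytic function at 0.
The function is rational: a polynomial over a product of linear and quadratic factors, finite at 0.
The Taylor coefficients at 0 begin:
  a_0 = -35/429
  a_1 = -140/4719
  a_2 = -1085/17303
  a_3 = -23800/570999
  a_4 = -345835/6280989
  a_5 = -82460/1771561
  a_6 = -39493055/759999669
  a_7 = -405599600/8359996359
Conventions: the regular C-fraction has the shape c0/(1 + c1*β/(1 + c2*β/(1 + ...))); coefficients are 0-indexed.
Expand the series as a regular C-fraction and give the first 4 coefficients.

Taylor coefficients (read off): a_0 = -35/429, a_1 = -140/4719, a_2 = -1085/17303, a_3 = -23800/570999.
c0 = a_0 = -35/429. Peel one level at a time: if S = 1 + c*β/S' with S'(0) = 1, then c is the β-coefficient of S and S' = c*β/(S - 1).
S_1 = c0/f = 1 + (-4/11)*β + (-7/11)*β^2 + ...; c1 = -4/11.
S_2 = c1*β/(S_1 - 1) = 1 + (-7/4)*β + (49/16)*β^2 + ...; c2 = -7/4.
S_3 = c2*β/(S_2 - 1) = 1 + (7/4)*β + ...; c3 = 7/4.

The regular C-fraction coefficients are [-35/429, -4/11, -7/4, 7/4].


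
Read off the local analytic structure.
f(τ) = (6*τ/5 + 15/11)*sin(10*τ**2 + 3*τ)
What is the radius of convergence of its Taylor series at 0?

The radius of convergence is infinite.

The factor sin(10*τ**2 + 3*τ) is entire and contributes no finite singular point.
The polynomial part has no poles.
No finite singular points: the Taylor series at 0 converges everywhere.


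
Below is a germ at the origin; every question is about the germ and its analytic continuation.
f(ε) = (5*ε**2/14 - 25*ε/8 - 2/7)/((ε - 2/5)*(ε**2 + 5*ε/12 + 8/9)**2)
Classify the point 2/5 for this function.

The point is a pole of order 1.

The denominator factor ε - 2/5 vanishes at 2/5 and appears to the power 1; the numerator there equals -207/140, nonzero, and no other factor vanishes.
Hence a pole whose order is the multiplicity, 1.


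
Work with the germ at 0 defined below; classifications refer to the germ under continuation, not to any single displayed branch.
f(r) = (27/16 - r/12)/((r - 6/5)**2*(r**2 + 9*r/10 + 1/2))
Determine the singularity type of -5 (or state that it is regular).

The point is a regular point.

Denominator factors: r**2 + 9*r/10 + 1/2 = 21 at r = -5; r - 6/5 = -31/5 at r = -5 — none vanishes.
So the germ continues analytically to -5.


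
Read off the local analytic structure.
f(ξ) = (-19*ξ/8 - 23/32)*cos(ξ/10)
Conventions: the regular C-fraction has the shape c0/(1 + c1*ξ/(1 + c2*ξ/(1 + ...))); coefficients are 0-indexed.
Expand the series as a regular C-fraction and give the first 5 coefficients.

Taylor coefficients (expand at 0): a_0 = -23/32, a_1 = -19/8, a_2 = 23/6400, a_3 = 19/1600, a_4 = -23/7680000.
c0 = a_0 = -23/32. Peel one level at a time: if S = 1 + c*ξ/S' with S'(0) = 1, then c is the ξ-coefficient of S and S' = c*ξ/(S - 1).
S_1 = c0/f = 1 + (-76/23)*ξ + (1155729/105800)*ξ^2 + ...; c1 = -76/23.
S_2 = c1*ξ/(S_1 - 1) = 1 + (1155729/349600)*ξ + (1155729/231040000)*ξ^2 + ...; c2 = 1155729/349600.
S_3 = c2*ξ/(S_2 - 1) = 1 + (-23/15200)*ξ + (-529/277374960)*ξ^2 + ...; c3 = -23/15200.
S_4 = c3*ξ/(S_3 - 1) = 1 + (-4370/3467187)*ξ + ...; c4 = -4370/3467187.

The regular C-fraction coefficients are [-23/32, -76/23, 1155729/349600, -23/15200, -4370/3467187].


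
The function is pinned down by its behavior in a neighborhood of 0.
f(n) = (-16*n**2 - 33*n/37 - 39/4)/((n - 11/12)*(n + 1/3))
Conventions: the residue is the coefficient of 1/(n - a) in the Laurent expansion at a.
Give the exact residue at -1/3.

At the order-1 pole -1/3 set g(n) = (n - (-1/3))*f(n) = (-16*n**2 - 33*n/37 - 39/4)/(n - 11/12).
Simple pole: residue = g(a) at a = -1/3, which is 14959/1665.

The residue is 14959/1665.


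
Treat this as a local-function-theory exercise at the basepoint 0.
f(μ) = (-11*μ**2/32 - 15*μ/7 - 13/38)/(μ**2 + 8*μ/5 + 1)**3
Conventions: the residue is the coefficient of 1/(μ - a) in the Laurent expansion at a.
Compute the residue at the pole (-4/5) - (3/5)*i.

The residue is (4925125/1838592)*i.

The factor μ**2 + 8*μ/5 + 1 splits as (μ - a)(μ - a') with a = (-4/5) - (3/5)*i, a' = (-4/5) + (3/5)*i. At the order-3 pole a set g(μ) = (μ - a)^3*f(μ) = [-11*μ**2/32 - 15*μ/7 - 13/38] / (μ - a')^3.
Order-3 pole: residue = g''(a)/2; g''((-4/5) - (3/5)*i) = (4925125/919296)*i, so the residue is (4925125/1838592)*i.


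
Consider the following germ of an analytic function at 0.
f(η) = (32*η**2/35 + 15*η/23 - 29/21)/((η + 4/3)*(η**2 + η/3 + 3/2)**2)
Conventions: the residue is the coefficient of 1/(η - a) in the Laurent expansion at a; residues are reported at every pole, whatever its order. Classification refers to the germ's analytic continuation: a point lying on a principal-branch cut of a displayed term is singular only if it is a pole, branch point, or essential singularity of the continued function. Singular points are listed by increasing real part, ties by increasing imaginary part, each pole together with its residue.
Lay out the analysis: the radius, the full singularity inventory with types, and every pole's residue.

Radius of convergence at 0: (1/2)*sqrt(6).
At -4/3: a pole of order 1; residue -2588/33235.
At (-1/6) - ((1/6)*sqrt(53))*i: a pole of order 2; residue (1294/33235) - ((15630098/653499805)*sqrt(53))*i.
At (-1/6) + ((1/6)*sqrt(53))*i: a pole of order 2; residue (1294/33235) + ((15630098/653499805)*sqrt(53))*i.

Denominator factor (η**2 + η/3 + 3/2)^2: discriminant -53/9, complex-conjugate roots (-1/6) + ((1/6)*sqrt(53))*i and (-1/6) - ((1/6)*sqrt(53))*i; poles of order 2, moduli (1/2)*sqrt(6) and (1/2)*sqrt(6).
Denominator factor (η + 4/3): pole of order 1 at -4/3, modulus 4/3.
The radius of convergence is the smallest modulus among the singular points: (1/2)*sqrt(6).
At the order-1 pole -4/3 set g(η) = (η - (-4/3))*f(η) = (32*η**2/35 + 15*η/23 - 29/21)/(η**2 + η/3 + 3/2)**2.
Simple pole: residue = g(a) at a = -4/3, which is -2588/33235.
The factor η**2 + η/3 + 3/2 splits as (η - a)(η - a') with a = (-1/6) - ((1/6)*sqrt(53))*i, a' = (-1/6) + ((1/6)*sqrt(53))*i. At the order-2 pole a set g(η) = (η - a)^2*f(η) = [(32*η**2/35 + 15*η/23 - 29/21)/(η + 4/3)] / (η - a')^2.
Order-2 pole: residue = g'(a); g'((-1/6) - ((1/6)*sqrt(53))*i) = (1294/33235) - ((15630098/653499805)*sqrt(53))*i, so the residue is (1294/33235) - ((15630098/653499805)*sqrt(53))*i.
The factor η**2 + η/3 + 3/2 splits as (η - a)(η - a') with a = (-1/6) + ((1/6)*sqrt(53))*i, a' = (-1/6) - ((1/6)*sqrt(53))*i. At the order-2 pole a set g(η) = (η - a)^2*f(η) = [(32*η**2/35 + 15*η/23 - 29/21)/(η + 4/3)] / (η - a')^2.
Order-2 pole: residue = g'(a); g'((-1/6) + ((1/6)*sqrt(53))*i) = (1294/33235) + ((15630098/653499805)*sqrt(53))*i, so the residue is (1294/33235) + ((15630098/653499805)*sqrt(53))*i.
List the singular points by increasing real part (a conjugate pair: the negative imaginary part first).


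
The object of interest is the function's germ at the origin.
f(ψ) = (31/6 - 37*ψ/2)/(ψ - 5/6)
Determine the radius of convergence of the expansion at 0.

The radius of convergence is 5/6.

Denominator factor (ψ - 5/6): pole of order 1 at 5/6, modulus 5/6.
The radius of convergence is the smallest modulus among the singular points: 5/6.


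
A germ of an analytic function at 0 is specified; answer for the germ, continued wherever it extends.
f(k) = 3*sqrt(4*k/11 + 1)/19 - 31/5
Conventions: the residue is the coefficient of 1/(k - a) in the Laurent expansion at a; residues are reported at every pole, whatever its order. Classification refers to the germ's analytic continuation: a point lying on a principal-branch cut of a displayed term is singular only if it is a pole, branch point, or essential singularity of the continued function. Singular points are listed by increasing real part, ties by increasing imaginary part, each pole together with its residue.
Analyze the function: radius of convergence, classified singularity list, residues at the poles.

Branch term (3/19)*sqrt(1 - k/(-11/4)): its argument vanishes at k = -11/4, a square-root branch point, modulus 11/4.
The radius of convergence is the smallest modulus among the singular points: 11/4.

Radius of convergence at 0: 11/4.
At -11/4: an algebraic (square-root) branch point.


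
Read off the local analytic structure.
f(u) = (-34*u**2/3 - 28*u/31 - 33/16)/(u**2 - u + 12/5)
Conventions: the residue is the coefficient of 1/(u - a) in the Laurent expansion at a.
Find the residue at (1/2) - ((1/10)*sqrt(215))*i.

The residue is (-569/93) + ((141503/319920)*sqrt(215))*i.

The factor u**2 - u + 12/5 splits as (u - a)(u - a') with a = (1/2) - ((1/10)*sqrt(215))*i, a' = (1/2) + ((1/10)*sqrt(215))*i. At the order-1 pole a set g(u) = (u - a)*f(u) = [-34*u**2/3 - 28*u/31 - 33/16] / (u - a').
Simple pole: residue = g(a) at a = (1/2) - ((1/10)*sqrt(215))*i, which is (-569/93) + ((141503/319920)*sqrt(215))*i.


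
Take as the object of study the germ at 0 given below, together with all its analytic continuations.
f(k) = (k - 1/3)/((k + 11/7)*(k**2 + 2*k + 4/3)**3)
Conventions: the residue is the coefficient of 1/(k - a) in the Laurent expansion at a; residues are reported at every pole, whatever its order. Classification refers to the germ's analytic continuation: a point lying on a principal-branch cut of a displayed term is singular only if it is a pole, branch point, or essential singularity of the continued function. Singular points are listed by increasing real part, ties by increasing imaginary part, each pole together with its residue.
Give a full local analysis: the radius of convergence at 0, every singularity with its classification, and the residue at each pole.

Denominator factor (k + 11/7): pole of order 1 at -11/7, modulus 11/7.
Denominator factor (k**2 + 2*k + 4/3)^3: discriminant -4/3, complex-conjugate roots (-1) + ((1/3)*sqrt(3))*i and (-1) - ((1/3)*sqrt(3))*i; poles of order 3, moduli (2/3)*sqrt(3) and (2/3)*sqrt(3).
The radius of convergence is the smallest modulus among the singular points: (2/3)*sqrt(3).
At the order-1 pole -11/7 set g(k) = (k - (-11/7))*f(k) = (k - 1/3)/(k**2 + 2*k + 4/3)**3.
Simple pole: residue = g(a) at a = -11/7, which is -6050520/912673.
The factor k**2 + 2*k + 4/3 splits as (k - a)(k - a') with a = (-1) - ((1/3)*sqrt(3))*i, a' = (-1) + ((1/3)*sqrt(3))*i. At the order-3 pole a set g(k) = (k - a)^3*f(k) = [(k - 1/3)/(k + 11/7)] / (k - a')^3.
Order-3 pole: residue = g''(a)/2; g''((-1) - ((1/3)*sqrt(3))*i) = (6050520/912673) - ((71041509/7301384)*sqrt(3))*i, so the residue is (3025260/912673) - ((71041509/14602768)*sqrt(3))*i.
The factor k**2 + 2*k + 4/3 splits as (k - a)(k - a') with a = (-1) + ((1/3)*sqrt(3))*i, a' = (-1) - ((1/3)*sqrt(3))*i. At the order-3 pole a set g(k) = (k - a)^3*f(k) = [(k - 1/3)/(k + 11/7)] / (k - a')^3.
Order-3 pole: residue = g''(a)/2; g''((-1) + ((1/3)*sqrt(3))*i) = (6050520/912673) + ((71041509/7301384)*sqrt(3))*i, so the residue is (3025260/912673) + ((71041509/14602768)*sqrt(3))*i.
List the singular points by increasing real part (a conjugate pair: the negative imaginary part first).

Radius of convergence at 0: (2/3)*sqrt(3).
At -11/7: a pole of order 1; residue -6050520/912673.
At (-1) - ((1/3)*sqrt(3))*i: a pole of order 3; residue (3025260/912673) - ((71041509/14602768)*sqrt(3))*i.
At (-1) + ((1/3)*sqrt(3))*i: a pole of order 3; residue (3025260/912673) + ((71041509/14602768)*sqrt(3))*i.


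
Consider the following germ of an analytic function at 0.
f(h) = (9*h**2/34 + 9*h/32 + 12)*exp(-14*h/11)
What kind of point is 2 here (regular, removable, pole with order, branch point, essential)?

There is no denominator, hence no pole anywhere.
The factor exp(-14*h/11) is entire.
So the germ continues analytically to 2.

The point is a regular point.


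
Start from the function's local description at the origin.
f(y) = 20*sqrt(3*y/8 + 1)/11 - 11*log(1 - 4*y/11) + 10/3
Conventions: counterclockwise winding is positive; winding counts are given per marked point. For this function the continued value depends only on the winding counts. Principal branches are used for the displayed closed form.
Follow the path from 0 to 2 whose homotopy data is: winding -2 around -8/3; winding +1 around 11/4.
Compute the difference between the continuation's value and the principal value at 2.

Continued minus principal equals -(22)*pi*i.

The rational part is single-valued and drops out of the difference; each branch term changes only by its own monodromy.
(20/11)*sqrt(1 - y/(-8/3)): winding -2 is even, the square root returns to the same sheet, contribution 0.
(-11)*log(1 - y/(11/4)): each positive loop around 11/4 adds 2*pi*i to the log, so winding +1 contributes (-11)*(1)*2*pi*i = -(22)*pi*i.
Summing the contributions at y = 2 gives -(22)*pi*i.


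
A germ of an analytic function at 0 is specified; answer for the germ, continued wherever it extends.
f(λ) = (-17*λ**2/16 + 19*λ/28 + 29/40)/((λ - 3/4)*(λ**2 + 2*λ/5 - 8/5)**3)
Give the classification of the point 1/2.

Denominator factors: λ - 3/4 = -1/4 at λ = 1/2; λ**2 + 2*λ/5 - 8/5 = -23/20 at λ = 1/2 — none vanishes.
So the germ continues analytically to 1/2.

The point is a regular point.


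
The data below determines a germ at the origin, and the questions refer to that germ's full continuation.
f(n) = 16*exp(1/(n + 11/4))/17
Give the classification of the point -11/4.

The point is an essential singularity.

The exponent 1/(n - (-11/4)) has a pole at -11/4, so exp(1/(n - (-11/4))) takes every nonzero value near it: an essential singularity (not a pole of any order).


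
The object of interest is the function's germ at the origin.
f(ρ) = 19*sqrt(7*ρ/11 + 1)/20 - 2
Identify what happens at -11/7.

The term (19/20)*sqrt(1 - ρ/(-11/7)) has argument 1 - -11/7/(-11/7) = 0 at -11/7: a square-root (algebraic, two-sheeted) branch point; the remaining terms are analytic or single-valued there.

The point is an algebraic (square-root) branch point.


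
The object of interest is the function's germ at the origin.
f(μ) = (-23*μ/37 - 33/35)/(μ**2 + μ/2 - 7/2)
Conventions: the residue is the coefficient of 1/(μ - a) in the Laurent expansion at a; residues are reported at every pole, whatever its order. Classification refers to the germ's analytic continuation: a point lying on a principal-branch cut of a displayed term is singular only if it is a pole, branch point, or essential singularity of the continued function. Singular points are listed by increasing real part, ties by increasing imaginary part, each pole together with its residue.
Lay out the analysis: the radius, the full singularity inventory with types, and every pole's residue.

Radius of convergence at 0: -1/4 + (1/4)*sqrt(57).
At -1/4 - (1/4)*sqrt(57): a pole of order 1; residue -23/74 + (4079/147630)*sqrt(57).
At -1/4 + (1/4)*sqrt(57): a pole of order 1; residue -23/74 - (4079/147630)*sqrt(57).

Denominator factor (μ**2 + μ/2 - 7/2): discriminant 57/4, real irrational roots -1/4 + (1/4)*sqrt(57) and -1/4 - (1/4)*sqrt(57); poles of order 1, moduli -1/4 + (1/4)*sqrt(57) and 1/4 + (1/4)*sqrt(57).
The radius of convergence is the smallest modulus among the singular points: -1/4 + (1/4)*sqrt(57).
The factor μ**2 + μ/2 - 7/2 splits as (μ - a)(μ - a') with a = -1/4 - (1/4)*sqrt(57), a' = -1/4 + (1/4)*sqrt(57). At the order-1 pole a set g(μ) = (μ - a)*f(μ) = [-23*μ/37 - 33/35] / (μ - a').
Simple pole: residue = g(a) at a = -1/4 - (1/4)*sqrt(57), which is -23/74 + (4079/147630)*sqrt(57).
The factor μ**2 + μ/2 - 7/2 splits as (μ - a)(μ - a') with a = -1/4 + (1/4)*sqrt(57), a' = -1/4 - (1/4)*sqrt(57). At the order-1 pole a set g(μ) = (μ - a)*f(μ) = [-23*μ/37 - 33/35] / (μ - a').
Simple pole: residue = g(a) at a = -1/4 + (1/4)*sqrt(57), which is -23/74 - (4079/147630)*sqrt(57).
List the singular points by increasing real part (a conjugate pair: the negative imaginary part first).


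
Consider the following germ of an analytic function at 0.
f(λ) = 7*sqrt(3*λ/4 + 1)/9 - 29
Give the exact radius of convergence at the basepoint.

Branch term (7/9)*sqrt(1 - λ/(-4/3)): its argument vanishes at λ = -4/3, a square-root branch point, modulus 4/3.
The radius of convergence is the smallest modulus among the singular points: 4/3.

The radius of convergence is 4/3.


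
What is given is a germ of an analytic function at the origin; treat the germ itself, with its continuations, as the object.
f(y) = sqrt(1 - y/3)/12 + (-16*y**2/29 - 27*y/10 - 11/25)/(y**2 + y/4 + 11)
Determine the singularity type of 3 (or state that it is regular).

The term (1/12)*sqrt(1 - y/(3)) has argument 1 - 3/(3) = 0 at 3: a square-root (algebraic, two-sheeted) branch point; the remaining terms are analytic or single-valued there.

The point is an algebraic (square-root) branch point.


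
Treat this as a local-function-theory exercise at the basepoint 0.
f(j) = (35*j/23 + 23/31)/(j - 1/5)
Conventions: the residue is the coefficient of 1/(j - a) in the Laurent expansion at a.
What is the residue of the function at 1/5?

At the order-1 pole 1/5 set g(j) = (j - (1/5))*f(j) = 35*j/23 + 23/31.
Simple pole: residue = g(a) at a = 1/5, which is 746/713.

The residue is 746/713.


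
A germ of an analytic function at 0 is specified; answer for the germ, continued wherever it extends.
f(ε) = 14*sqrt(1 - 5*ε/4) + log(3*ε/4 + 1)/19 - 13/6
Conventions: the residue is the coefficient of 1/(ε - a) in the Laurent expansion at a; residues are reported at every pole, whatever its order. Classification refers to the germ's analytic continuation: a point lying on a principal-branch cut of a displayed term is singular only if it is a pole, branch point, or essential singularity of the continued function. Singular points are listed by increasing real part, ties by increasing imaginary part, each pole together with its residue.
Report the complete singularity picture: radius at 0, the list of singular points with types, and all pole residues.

Radius of convergence at 0: 4/5.
At -4/3: a logarithmic branch point.
At 4/5: an algebraic (square-root) branch point.

Branch term (14)*sqrt(1 - ε/(4/5)): its argument vanishes at ε = 4/5, a square-root branch point, modulus 4/5.
Branch term (1/19)*log(1 - ε/(-4/3)): its argument vanishes at ε = -4/3, a logarithmic branch point, modulus 4/3.
The radius of convergence is the smallest modulus among the singular points: 4/5.
List the singular points by increasing real part (a conjugate pair: the negative imaginary part first).


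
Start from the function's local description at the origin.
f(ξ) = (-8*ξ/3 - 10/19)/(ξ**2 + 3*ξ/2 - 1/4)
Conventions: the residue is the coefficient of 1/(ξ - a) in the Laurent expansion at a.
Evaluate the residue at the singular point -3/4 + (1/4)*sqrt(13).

The factor ξ**2 + 3*ξ/2 - 1/4 splits as (ξ - a)(ξ - a') with a = -3/4 + (1/4)*sqrt(13), a' = -3/4 - (1/4)*sqrt(13). At the order-1 pole a set g(ξ) = (ξ - a)*f(ξ) = [-8*ξ/3 - 10/19] / (ξ - a').
Simple pole: residue = g(a) at a = -3/4 + (1/4)*sqrt(13), which is -4/3 + (56/247)*sqrt(13).

The residue is -4/3 + (56/247)*sqrt(13).


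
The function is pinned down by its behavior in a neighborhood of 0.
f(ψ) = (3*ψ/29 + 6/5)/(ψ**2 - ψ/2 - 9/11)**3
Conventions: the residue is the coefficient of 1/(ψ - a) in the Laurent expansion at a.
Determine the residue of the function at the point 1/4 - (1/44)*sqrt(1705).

The residue is -(4129488/539961875)*sqrt(1705).

The factor ψ**2 - ψ/2 - 9/11 splits as (ψ - a)(ψ - a') with a = 1/4 - (1/44)*sqrt(1705), a' = 1/4 + (1/44)*sqrt(1705). At the order-3 pole a set g(ψ) = (ψ - a)^3*f(ψ) = [3*ψ/29 + 6/5] / (ψ - a')^3.
Order-3 pole: residue = g''(a)/2; g''(1/4 - (1/44)*sqrt(1705)) = -(8258976/539961875)*sqrt(1705), so the residue is -(4129488/539961875)*sqrt(1705).


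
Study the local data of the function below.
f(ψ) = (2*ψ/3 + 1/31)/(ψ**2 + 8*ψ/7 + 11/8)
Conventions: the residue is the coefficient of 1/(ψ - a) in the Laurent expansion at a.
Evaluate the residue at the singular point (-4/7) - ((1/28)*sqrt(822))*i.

The residue is (1/3) - ((227/38223)*sqrt(822))*i.

The factor ψ**2 + 8*ψ/7 + 11/8 splits as (ψ - a)(ψ - a') with a = (-4/7) - ((1/28)*sqrt(822))*i, a' = (-4/7) + ((1/28)*sqrt(822))*i. At the order-1 pole a set g(ψ) = (ψ - a)*f(ψ) = [2*ψ/3 + 1/31] / (ψ - a').
Simple pole: residue = g(a) at a = (-4/7) - ((1/28)*sqrt(822))*i, which is (1/3) - ((227/38223)*sqrt(822))*i.


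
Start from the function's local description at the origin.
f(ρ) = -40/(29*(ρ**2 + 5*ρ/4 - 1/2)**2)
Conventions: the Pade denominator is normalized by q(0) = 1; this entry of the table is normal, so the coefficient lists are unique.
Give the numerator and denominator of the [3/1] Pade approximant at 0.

The Pade approximant has numerator coefficients [-160/29, -6732/1073, -20340/1073, -27353/1073]; denominator coefficients [1, -5717/1480].

Taylor coefficients needed (expand at 0): a_0 = -160/29, a_1 = -800/29, a_2 = -3640/29, a_3 = -14800/29, a_4 = -57170/29.
Write the denominator as Q(ρ) = 1 + q1*ρ. Requiring Q*f - P = O(ρ^5) with deg P <= 3 kills the coefficients of ρ^4..ρ^4 in Q*f:
  ρ^4: a_4 + q1*a_3 = 0, i.e. -57170/29 + (-14800/29)*q1 = 0.
Solving this linear system: q1 = -5717/1480.
The numerator is Q*f truncated at degree 3: P0 = a_0 = -160/29; P1 = a_1 + q1*a_0 = -6732/1073; P2 = a_2 + q1*a_1 = -20340/1073; P3 = a_3 + q1*a_2 = -27353/1073.


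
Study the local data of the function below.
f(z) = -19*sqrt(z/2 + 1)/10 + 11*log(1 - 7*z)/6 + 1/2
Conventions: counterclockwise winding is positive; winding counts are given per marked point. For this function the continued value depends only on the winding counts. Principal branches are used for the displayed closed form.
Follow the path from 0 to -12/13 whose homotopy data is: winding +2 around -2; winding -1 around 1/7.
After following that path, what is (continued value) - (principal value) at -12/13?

Continued minus principal equals -(11/3)*pi*i.

The rational part is single-valued and drops out of the difference; each branch term changes only by its own monodromy.
(-19/10)*sqrt(1 - z/(-2)): winding +2 is even, the square root returns to the same sheet, contribution 0.
(11/6)*log(1 - z/(1/7)): each positive loop around 1/7 adds 2*pi*i to the log, so winding -1 contributes (11/6)*(-1)*2*pi*i = -(11/3)*pi*i.
Summing the contributions at z = -12/13 gives -(11/3)*pi*i.
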